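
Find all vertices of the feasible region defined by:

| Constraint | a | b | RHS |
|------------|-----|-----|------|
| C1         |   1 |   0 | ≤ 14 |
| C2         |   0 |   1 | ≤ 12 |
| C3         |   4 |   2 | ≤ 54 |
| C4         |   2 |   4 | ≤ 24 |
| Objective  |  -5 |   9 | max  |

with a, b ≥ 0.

(0, 0), (12, 0), (0, 6)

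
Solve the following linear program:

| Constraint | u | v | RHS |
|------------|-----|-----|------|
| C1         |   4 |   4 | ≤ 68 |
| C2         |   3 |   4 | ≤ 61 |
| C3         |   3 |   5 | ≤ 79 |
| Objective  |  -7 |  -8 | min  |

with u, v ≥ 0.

Evaluate the objective at each vertex of the feasible region:
  z(0, 0) = 0
  z(17, 0) = -119
  z(7, 10) = -129  ←
  z(0, 15.25) = -122
The minimum is at u = 7, v = 10.

u = 7, v = 10, z = -129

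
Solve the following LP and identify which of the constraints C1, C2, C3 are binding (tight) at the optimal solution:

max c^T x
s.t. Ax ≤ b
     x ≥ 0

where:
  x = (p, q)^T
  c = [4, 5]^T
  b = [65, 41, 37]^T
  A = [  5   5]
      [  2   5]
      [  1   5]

At p = 8, q = 5, compute slack b - a·x for each constraint:
  C1: 65 − 65 = 0  (binding)
  C2: 41 − 41 = 0  (binding)
  C3: 37 − 33 = 4  (slack)

Optimal: p = 8, q = 5
Binding: C1, C2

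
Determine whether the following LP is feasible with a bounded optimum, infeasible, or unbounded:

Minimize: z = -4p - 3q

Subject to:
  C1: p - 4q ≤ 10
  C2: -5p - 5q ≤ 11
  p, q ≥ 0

Unbounded (objective can decrease without bound)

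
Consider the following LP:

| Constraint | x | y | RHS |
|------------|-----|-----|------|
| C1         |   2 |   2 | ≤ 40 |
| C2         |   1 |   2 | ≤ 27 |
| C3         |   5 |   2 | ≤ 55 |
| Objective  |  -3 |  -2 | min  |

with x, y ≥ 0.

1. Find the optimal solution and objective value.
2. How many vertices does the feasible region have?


1. x = 7, y = 10, z = -41
2. 4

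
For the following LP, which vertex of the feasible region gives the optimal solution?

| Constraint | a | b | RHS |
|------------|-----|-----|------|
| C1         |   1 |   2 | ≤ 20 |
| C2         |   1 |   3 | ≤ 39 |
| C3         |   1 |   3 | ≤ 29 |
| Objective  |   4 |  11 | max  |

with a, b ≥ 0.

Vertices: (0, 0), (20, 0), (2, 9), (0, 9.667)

Evaluate the objective at each vertex of the feasible region:
  z(0, 0) = 0
  z(20, 0) = 80
  z(2, 9) = 107  ←
  z(0, 9.667) = 106.3
The maximum is at a = 2, b = 9.

(2, 9)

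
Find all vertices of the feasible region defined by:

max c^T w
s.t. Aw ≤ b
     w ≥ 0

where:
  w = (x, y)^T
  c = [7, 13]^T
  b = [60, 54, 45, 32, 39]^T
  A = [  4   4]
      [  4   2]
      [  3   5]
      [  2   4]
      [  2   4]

(0, 0), (13.5, 0), (12.86, 1.286), (10, 3), (0, 8)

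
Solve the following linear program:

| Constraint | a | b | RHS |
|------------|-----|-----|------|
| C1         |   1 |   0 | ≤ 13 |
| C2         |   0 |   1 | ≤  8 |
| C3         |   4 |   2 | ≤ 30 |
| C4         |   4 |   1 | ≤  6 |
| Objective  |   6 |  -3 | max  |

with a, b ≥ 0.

Evaluate the objective at each vertex of the feasible region:
  z(0, 0) = 0
  z(1.5, 0) = 9  ←
  z(0, 6) = -18
The maximum is at a = 1.5, b = 0.

a = 1.5, b = 0, z = 9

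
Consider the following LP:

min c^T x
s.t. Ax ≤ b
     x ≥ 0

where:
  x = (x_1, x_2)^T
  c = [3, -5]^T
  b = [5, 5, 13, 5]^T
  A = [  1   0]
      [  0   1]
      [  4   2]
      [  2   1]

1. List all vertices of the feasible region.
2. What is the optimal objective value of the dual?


1. (0, 0), (2.5, 0), (0, 5)
2. -25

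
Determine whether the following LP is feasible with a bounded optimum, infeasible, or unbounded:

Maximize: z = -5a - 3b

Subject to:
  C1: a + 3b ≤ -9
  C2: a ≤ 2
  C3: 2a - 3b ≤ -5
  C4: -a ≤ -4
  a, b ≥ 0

Infeasible (no feasible solution exists)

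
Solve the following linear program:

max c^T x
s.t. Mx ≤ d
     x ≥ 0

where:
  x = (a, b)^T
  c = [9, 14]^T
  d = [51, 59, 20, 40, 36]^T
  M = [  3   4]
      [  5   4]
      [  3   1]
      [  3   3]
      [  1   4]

Evaluate the objective at each vertex of the feasible region:
  z(0, 0) = 0
  z(6.667, 0) = 60
  z(4, 8) = 148  ←
  z(0, 9) = 126
The maximum is at a = 4, b = 8.

a = 4, b = 8, z = 148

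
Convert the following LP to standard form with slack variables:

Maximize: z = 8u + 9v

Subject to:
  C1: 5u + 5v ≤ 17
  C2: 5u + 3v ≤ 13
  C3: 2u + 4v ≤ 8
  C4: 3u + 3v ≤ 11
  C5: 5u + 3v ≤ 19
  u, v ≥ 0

max z = 8u + 9v

s.t.
  5u + 5v + s1 = 17
  5u + 3v + s2 = 13
  2u + 4v + s3 = 8
  3u + 3v + s4 = 11
  5u + 3v + s5 = 19
  u, v, s1, s2, s3, s4, s5 ≥ 0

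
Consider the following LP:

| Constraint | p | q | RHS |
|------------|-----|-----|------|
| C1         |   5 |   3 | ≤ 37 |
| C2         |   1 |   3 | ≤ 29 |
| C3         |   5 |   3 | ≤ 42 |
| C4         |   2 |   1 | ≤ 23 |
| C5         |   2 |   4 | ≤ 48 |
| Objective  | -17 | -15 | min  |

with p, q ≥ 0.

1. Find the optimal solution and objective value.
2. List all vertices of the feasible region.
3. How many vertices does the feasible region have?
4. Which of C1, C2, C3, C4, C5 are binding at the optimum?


1. p = 2, q = 9, z = -169
2. (0, 0), (7.4, 0), (2, 9), (0, 9.667)
3. 4
4. C1, C2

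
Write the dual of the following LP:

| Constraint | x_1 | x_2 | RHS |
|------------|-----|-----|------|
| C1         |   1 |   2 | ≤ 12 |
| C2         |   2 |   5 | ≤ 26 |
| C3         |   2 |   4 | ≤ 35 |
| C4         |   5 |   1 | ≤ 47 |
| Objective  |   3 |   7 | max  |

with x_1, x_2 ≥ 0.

Primal max cᵀx s.t. Ax ≤ b, x ≥ 0  →  Dual min bᵀy s.t. Aᵀy ≥ c, y ≥ 0.

Minimize: z = 12y1 + 26y2 + 35y3 + 47y4

Subject to:
  y1 + 2y2 + 2y3 + 5y4 ≥ 3
  2y1 + 5y2 + 4y3 + y4 ≥ 7
  y1, y2, y3, y4 ≥ 0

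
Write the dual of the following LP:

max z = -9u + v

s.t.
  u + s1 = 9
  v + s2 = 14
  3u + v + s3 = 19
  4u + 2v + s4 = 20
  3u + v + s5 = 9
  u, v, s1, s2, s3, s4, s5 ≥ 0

Primal max cᵀx s.t. Ax ≤ b, x ≥ 0  →  Dual min bᵀy s.t. Aᵀy ≥ c, y ≥ 0.

Minimize: z = 9y1 + 14y2 + 19y3 + 20y4 + 9y5

Subject to:
  y1 + 3y3 + 4y4 + 3y5 ≥ -9
  y2 + y3 + 2y4 + y5 ≥ 1
  y1, y2, y3, y4, y5 ≥ 0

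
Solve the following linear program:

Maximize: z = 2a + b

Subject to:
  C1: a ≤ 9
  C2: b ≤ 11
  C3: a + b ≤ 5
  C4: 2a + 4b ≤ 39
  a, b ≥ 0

Evaluate the objective at each vertex of the feasible region:
  z(0, 0) = 0
  z(5, 0) = 10  ←
  z(0, 5) = 5
The maximum is at a = 5, b = 0.

a = 5, b = 0, z = 10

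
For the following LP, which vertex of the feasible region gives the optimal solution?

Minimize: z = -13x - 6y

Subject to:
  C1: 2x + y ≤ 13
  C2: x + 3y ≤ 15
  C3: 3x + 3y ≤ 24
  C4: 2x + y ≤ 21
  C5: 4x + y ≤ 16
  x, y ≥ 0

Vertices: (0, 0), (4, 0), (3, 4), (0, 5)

Evaluate the objective at each vertex of the feasible region:
  z(0, 0) = 0
  z(4, 0) = -52
  z(3, 4) = -63  ←
  z(0, 5) = -30
The minimum is at x = 3, y = 4.

(3, 4)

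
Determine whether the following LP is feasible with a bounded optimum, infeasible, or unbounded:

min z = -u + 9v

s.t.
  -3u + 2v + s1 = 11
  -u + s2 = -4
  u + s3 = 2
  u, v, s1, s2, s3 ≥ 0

Infeasible (no feasible solution exists)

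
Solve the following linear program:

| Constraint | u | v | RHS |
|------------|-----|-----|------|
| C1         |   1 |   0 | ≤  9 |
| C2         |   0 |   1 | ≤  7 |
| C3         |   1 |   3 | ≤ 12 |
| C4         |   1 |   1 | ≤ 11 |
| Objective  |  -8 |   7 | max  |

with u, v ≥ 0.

Evaluate the objective at each vertex of the feasible region:
  z(0, 0) = 0
  z(9, 0) = -72
  z(9, 1) = -65
  z(0, 4) = 28  ←
The maximum is at u = 0, v = 4.

u = 0, v = 4, z = 28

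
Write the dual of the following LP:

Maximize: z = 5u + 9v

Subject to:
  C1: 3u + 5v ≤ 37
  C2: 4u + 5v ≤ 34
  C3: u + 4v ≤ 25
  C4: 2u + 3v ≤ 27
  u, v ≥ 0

Primal max cᵀx s.t. Ax ≤ b, x ≥ 0  →  Dual min bᵀy s.t. Aᵀy ≥ c, y ≥ 0.

Minimize: z = 37y1 + 34y2 + 25y3 + 27y4

Subject to:
  3y1 + 4y2 + y3 + 2y4 ≥ 5
  5y1 + 5y2 + 4y3 + 3y4 ≥ 9
  y1, y2, y3, y4 ≥ 0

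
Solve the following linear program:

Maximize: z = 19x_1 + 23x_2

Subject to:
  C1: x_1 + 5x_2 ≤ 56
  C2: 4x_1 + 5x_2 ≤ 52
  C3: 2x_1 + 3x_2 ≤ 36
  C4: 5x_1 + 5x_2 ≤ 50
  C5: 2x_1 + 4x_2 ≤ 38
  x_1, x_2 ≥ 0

Evaluate the objective at each vertex of the feasible region:
  z(0, 0) = 0
  z(10, 0) = 190
  z(1, 9) = 226  ←
  z(0, 9.5) = 218.5
The maximum is at x_1 = 1, x_2 = 9.

x_1 = 1, x_2 = 9, z = 226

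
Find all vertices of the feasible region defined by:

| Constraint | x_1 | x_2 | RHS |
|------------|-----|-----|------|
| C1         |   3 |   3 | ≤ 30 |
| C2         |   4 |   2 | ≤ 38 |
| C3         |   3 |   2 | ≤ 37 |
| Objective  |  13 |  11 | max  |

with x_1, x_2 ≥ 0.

(0, 0), (9.5, 0), (9, 1), (0, 10)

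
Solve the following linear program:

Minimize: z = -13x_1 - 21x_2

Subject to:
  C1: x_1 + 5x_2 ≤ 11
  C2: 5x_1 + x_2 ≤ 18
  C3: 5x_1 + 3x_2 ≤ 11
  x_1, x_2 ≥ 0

Evaluate the objective at each vertex of the feasible region:
  z(0, 0) = 0
  z(2.2, 0) = -28.6
  z(1, 2) = -55  ←
  z(0, 2.2) = -46.2
The minimum is at x_1 = 1, x_2 = 2.

x_1 = 1, x_2 = 2, z = -55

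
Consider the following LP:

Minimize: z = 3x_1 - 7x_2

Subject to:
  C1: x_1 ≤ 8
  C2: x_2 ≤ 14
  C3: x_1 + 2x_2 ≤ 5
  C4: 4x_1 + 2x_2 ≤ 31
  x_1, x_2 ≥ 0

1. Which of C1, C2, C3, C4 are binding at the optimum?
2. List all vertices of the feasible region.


1. C3
2. (0, 0), (5, 0), (0, 2.5)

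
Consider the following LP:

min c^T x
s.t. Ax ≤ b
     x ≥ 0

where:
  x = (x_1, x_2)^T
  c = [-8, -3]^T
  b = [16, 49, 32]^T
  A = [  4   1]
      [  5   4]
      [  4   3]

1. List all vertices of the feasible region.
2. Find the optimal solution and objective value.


1. (0, 0), (4, 0), (2, 8), (0, 10.67)
2. x_1 = 2, x_2 = 8, z = -40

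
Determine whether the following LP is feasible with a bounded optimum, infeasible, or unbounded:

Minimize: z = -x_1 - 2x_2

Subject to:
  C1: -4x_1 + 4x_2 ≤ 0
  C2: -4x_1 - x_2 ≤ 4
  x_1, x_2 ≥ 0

Unbounded (objective can decrease without bound)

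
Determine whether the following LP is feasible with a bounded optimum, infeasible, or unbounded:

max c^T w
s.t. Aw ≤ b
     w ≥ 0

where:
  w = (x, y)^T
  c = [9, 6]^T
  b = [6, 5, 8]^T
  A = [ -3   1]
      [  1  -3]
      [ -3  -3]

Unbounded (objective can increase without bound)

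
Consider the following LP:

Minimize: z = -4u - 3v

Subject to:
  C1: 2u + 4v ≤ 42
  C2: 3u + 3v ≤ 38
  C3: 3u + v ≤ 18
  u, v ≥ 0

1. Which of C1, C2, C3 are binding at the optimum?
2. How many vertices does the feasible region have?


1. C1, C3
2. 4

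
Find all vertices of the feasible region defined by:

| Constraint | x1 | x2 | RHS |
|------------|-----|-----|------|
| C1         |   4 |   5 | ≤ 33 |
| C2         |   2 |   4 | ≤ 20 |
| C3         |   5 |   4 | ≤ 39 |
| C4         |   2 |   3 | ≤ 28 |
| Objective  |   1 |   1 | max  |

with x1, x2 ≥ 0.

(0, 0), (7.8, 0), (7, 1), (5.333, 2.333), (0, 5)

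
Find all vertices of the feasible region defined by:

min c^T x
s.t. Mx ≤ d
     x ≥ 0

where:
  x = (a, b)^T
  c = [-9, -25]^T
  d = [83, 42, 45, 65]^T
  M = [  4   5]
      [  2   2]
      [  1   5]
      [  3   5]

(0, 0), (20.75, 0), (18, 2.2), (10, 7), (0, 9)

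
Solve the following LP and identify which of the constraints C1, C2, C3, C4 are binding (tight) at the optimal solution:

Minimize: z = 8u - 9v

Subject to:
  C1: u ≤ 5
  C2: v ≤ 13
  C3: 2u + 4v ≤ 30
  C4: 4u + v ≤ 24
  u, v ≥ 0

At u = 0, v = 7.5, compute slack b - a·x for each constraint:
  C1: 5 − 0 = 5  (slack)
  C2: 13 − 7.5 = 5.5  (slack)
  C3: 30 − 30 = 0  (binding)
  C4: 24 − 7.5 = 16.5  (slack)

Optimal: u = 0, v = 7.5
Binding: C3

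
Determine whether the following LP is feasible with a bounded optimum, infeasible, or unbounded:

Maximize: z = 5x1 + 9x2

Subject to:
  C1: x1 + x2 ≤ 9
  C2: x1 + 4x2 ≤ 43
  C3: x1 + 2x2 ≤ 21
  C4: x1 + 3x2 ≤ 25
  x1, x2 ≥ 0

Feasible with a bounded optimal solution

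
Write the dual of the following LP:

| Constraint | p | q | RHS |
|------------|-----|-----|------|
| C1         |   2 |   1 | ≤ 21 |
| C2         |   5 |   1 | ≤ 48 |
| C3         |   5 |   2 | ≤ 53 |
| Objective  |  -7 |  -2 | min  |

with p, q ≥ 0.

Primal min cᵀx s.t. Ax ≤ b, x ≥ 0  →  Dual max −bᵀy s.t. Aᵀy ≥ −c, y ≥ 0.

Maximize: z = -21y1 - 48y2 - 53y3

Subject to:
  2y1 + 5y2 + 5y3 ≥ 7
  y1 + y2 + 2y3 ≥ 2
  y1, y2, y3 ≥ 0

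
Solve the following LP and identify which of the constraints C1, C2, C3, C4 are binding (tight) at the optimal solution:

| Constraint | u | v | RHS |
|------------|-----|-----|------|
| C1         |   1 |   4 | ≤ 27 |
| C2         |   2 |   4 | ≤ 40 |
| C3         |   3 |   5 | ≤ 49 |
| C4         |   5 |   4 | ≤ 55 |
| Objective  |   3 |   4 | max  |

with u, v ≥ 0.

At u = 7, v = 5, compute slack b - a·x for each constraint:
  C1: 27 − 27 = 0  (binding)
  C2: 40 − 34 = 6  (slack)
  C3: 49 − 46 = 3  (slack)
  C4: 55 − 55 = 0  (binding)

Optimal: u = 7, v = 5
Binding: C1, C4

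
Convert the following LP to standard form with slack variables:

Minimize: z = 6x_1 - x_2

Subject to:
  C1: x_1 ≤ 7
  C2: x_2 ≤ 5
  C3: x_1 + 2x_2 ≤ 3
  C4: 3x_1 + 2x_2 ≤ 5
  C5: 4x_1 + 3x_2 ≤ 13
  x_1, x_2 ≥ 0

min z = 6x_1 - x_2

s.t.
  x_1 + s1 = 7
  x_2 + s2 = 5
  x_1 + 2x_2 + s3 = 3
  3x_1 + 2x_2 + s4 = 5
  4x_1 + 3x_2 + s5 = 13
  x_1, x_2, s1, s2, s3, s4, s5 ≥ 0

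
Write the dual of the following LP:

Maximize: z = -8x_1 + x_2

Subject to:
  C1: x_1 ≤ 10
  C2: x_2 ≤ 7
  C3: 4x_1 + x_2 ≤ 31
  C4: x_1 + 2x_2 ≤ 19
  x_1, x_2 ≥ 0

Primal max cᵀx s.t. Ax ≤ b, x ≥ 0  →  Dual min bᵀy s.t. Aᵀy ≥ c, y ≥ 0.

Minimize: z = 10y1 + 7y2 + 31y3 + 19y4

Subject to:
  y1 + 4y3 + y4 ≥ -8
  y2 + y3 + 2y4 ≥ 1
  y1, y2, y3, y4 ≥ 0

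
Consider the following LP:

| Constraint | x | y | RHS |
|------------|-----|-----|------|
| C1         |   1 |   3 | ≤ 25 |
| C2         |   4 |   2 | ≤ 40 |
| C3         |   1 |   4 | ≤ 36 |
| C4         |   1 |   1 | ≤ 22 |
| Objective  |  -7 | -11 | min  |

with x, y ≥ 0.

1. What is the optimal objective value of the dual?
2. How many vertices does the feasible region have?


1. -115
2. 4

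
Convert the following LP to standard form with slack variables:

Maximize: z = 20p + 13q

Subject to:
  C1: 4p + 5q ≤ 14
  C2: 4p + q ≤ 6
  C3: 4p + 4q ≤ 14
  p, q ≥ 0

max z = 20p + 13q

s.t.
  4p + 5q + s1 = 14
  4p + q + s2 = 6
  4p + 4q + s3 = 14
  p, q, s1, s2, s3 ≥ 0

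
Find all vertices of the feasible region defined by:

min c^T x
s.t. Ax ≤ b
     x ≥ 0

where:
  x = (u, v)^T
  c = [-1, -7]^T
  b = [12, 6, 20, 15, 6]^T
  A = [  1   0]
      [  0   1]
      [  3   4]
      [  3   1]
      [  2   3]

(0, 0), (3, 0), (0, 2)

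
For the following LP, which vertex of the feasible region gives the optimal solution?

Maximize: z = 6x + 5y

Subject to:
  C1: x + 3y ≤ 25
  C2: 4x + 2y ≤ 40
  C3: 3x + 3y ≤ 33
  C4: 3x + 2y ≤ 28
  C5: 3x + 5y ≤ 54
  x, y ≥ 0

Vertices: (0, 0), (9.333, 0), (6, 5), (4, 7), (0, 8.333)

Evaluate the objective at each vertex of the feasible region:
  z(0, 0) = 0
  z(9.333, 0) = 56
  z(6, 5) = 61  ←
  z(4, 7) = 59
  z(0, 8.333) = 41.67
The maximum is at x = 6, y = 5.

(6, 5)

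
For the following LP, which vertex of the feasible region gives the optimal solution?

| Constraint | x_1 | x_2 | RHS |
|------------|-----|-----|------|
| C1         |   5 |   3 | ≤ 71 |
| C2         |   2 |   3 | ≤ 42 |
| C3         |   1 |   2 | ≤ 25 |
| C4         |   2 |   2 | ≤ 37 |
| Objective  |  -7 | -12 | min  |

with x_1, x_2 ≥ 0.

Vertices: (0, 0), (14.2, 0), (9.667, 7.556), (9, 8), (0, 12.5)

Evaluate the objective at each vertex of the feasible region:
  z(0, 0) = 0
  z(14.2, 0) = -99.4
  z(9.667, 7.556) = -158.3
  z(9, 8) = -159  ←
  z(0, 12.5) = -150
The minimum is at x_1 = 9, x_2 = 8.

(9, 8)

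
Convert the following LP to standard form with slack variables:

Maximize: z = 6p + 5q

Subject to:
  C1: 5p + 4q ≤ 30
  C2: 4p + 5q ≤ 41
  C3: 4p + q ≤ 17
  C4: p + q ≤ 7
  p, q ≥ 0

max z = 6p + 5q

s.t.
  5p + 4q + s1 = 30
  4p + 5q + s2 = 41
  4p + q + s3 = 17
  p + q + s4 = 7
  p, q, s1, s2, s3, s4 ≥ 0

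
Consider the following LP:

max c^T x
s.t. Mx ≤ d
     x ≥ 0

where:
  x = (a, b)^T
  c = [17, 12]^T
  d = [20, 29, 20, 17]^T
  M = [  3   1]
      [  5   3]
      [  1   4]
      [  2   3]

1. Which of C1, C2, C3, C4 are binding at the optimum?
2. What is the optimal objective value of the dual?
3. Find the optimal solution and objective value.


1. C2, C4
2. 104
3. a = 4, b = 3, z = 104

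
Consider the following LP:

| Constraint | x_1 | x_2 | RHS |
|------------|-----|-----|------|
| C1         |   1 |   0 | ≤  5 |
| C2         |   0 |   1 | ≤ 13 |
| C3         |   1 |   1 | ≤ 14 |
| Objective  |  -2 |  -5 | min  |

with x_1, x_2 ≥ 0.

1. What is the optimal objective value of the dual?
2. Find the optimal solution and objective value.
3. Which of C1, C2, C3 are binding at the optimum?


1. -67
2. x_1 = 1, x_2 = 13, z = -67
3. C2, C3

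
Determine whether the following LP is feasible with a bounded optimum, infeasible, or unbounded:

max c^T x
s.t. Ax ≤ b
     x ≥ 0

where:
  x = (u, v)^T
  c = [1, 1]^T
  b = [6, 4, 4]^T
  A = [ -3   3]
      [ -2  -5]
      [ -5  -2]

Unbounded (objective can increase without bound)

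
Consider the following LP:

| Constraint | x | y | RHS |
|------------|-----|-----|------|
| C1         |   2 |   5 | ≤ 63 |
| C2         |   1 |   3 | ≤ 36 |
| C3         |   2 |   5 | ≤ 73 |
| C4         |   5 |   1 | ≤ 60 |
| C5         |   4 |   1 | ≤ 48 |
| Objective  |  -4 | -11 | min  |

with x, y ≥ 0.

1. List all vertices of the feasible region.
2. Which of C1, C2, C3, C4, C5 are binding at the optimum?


1. (0, 0), (12, 0), (9.833, 8.667), (9, 9), (0, 12)
2. C1, C2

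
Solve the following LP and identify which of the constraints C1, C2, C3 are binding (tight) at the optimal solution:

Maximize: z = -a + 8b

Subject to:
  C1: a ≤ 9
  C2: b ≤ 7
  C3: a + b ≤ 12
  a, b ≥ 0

At a = 0, b = 7, compute slack b - a·x for each constraint:
  C1: 9 − 0 = 9  (slack)
  C2: 7 − 7 = 0  (binding)
  C3: 12 − 7 = 5  (slack)

Optimal: a = 0, b = 7
Binding: C2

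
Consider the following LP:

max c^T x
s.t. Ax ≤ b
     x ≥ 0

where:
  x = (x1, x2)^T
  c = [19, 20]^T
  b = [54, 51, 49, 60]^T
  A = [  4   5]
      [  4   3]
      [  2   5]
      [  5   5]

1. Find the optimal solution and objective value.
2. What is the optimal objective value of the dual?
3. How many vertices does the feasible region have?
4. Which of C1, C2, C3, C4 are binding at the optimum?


1. x1 = 6, x2 = 6, z = 234
2. 234
3. 5
4. C1, C4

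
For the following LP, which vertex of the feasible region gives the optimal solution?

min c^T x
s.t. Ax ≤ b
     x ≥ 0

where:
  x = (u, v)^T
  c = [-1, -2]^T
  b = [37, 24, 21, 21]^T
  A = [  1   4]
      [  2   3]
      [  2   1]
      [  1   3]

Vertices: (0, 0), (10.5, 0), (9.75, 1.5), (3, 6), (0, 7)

Evaluate the objective at each vertex of the feasible region:
  z(0, 0) = 0
  z(10.5, 0) = -10.5
  z(9.75, 1.5) = -12.75
  z(3, 6) = -15  ←
  z(0, 7) = -14
The minimum is at u = 3, v = 6.

(3, 6)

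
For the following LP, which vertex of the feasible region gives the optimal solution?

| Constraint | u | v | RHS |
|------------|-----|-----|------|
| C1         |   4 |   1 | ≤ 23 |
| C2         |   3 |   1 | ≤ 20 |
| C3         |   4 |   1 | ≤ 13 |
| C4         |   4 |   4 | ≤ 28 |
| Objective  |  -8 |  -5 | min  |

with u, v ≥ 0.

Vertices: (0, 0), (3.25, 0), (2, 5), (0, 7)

Evaluate the objective at each vertex of the feasible region:
  z(0, 0) = 0
  z(3.25, 0) = -26
  z(2, 5) = -41  ←
  z(0, 7) = -35
The minimum is at u = 2, v = 5.

(2, 5)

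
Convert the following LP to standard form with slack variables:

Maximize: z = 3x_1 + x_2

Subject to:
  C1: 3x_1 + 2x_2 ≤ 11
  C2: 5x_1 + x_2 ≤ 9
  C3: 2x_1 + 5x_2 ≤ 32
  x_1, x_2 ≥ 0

max z = 3x_1 + x_2

s.t.
  3x_1 + 2x_2 + s1 = 11
  5x_1 + x_2 + s2 = 9
  2x_1 + 5x_2 + s3 = 32
  x_1, x_2, s1, s2, s3 ≥ 0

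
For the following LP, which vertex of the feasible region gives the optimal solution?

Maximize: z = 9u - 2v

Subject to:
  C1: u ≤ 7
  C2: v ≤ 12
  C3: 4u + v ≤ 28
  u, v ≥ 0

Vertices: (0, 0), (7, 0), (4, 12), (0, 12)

Evaluate the objective at each vertex of the feasible region:
  z(0, 0) = 0
  z(7, 0) = 63  ←
  z(4, 12) = 12
  z(0, 12) = -24
The maximum is at u = 7, v = 0.

(7, 0)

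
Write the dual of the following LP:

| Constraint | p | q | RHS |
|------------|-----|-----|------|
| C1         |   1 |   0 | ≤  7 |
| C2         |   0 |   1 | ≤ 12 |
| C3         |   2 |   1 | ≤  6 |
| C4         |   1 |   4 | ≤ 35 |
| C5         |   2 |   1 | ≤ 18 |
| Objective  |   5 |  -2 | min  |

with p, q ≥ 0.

Primal min cᵀx s.t. Ax ≤ b, x ≥ 0  →  Dual max −bᵀy s.t. Aᵀy ≥ −c, y ≥ 0.

Maximize: z = -7y1 - 12y2 - 6y3 - 35y4 - 18y5

Subject to:
  y1 + 2y3 + y4 + 2y5 ≥ -5
  y2 + y3 + 4y4 + y5 ≥ 2
  y1, y2, y3, y4, y5 ≥ 0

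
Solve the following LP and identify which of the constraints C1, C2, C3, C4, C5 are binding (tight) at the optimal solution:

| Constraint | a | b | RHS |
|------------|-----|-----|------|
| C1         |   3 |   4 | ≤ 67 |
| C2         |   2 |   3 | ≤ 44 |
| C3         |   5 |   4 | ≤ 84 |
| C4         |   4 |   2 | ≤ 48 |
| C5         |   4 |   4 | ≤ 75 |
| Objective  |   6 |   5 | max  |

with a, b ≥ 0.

At a = 7, b = 10, compute slack b - a·x for each constraint:
  C1: 67 − 61 = 6  (slack)
  C2: 44 − 44 = 0  (binding)
  C3: 84 − 75 = 9  (slack)
  C4: 48 − 48 = 0  (binding)
  C5: 75 − 68 = 7  (slack)

Optimal: a = 7, b = 10
Binding: C2, C4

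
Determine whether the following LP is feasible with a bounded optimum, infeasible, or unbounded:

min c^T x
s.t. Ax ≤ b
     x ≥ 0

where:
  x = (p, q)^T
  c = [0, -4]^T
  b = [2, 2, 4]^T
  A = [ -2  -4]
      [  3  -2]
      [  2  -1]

Unbounded (objective can decrease without bound)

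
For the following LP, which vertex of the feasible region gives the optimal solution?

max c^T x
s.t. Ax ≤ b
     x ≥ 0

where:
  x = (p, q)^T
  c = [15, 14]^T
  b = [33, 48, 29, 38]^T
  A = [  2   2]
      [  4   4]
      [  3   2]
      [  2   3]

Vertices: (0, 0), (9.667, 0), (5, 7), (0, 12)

Evaluate the objective at each vertex of the feasible region:
  z(0, 0) = 0
  z(9.667, 0) = 145
  z(5, 7) = 173  ←
  z(0, 12) = 168
The maximum is at p = 5, q = 7.

(5, 7)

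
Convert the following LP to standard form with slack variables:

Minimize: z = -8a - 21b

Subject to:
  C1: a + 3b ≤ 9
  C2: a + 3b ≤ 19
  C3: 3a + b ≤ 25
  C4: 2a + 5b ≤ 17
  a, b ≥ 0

min z = -8a - 21b

s.t.
  a + 3b + s1 = 9
  a + 3b + s2 = 19
  3a + b + s3 = 25
  2a + 5b + s4 = 17
  a, b, s1, s2, s3, s4 ≥ 0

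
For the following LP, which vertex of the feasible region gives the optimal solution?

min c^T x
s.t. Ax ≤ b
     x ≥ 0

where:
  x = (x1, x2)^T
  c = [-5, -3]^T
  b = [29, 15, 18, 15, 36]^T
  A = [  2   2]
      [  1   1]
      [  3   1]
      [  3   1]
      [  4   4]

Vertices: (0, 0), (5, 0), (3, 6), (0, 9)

Evaluate the objective at each vertex of the feasible region:
  z(0, 0) = 0
  z(5, 0) = -25
  z(3, 6) = -33  ←
  z(0, 9) = -27
The minimum is at x1 = 3, x2 = 6.

(3, 6)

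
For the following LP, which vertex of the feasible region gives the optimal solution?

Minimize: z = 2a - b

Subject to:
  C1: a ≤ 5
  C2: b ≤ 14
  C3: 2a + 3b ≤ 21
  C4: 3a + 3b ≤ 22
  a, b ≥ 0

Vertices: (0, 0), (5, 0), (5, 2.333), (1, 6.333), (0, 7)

Evaluate the objective at each vertex of the feasible region:
  z(0, 0) = 0
  z(5, 0) = 10
  z(5, 2.333) = 7.667
  z(1, 6.333) = -4.333
  z(0, 7) = -7  ←
The minimum is at a = 0, b = 7.

(0, 7)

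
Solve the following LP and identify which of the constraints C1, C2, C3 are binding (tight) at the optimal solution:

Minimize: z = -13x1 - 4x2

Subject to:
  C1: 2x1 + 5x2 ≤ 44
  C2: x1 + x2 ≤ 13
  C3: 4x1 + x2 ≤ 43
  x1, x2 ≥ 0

At x1 = 10, x2 = 3, compute slack b - a·x for each constraint:
  C1: 44 − 35 = 9  (slack)
  C2: 13 − 13 = 0  (binding)
  C3: 43 − 43 = 0  (binding)

Optimal: x1 = 10, x2 = 3
Binding: C2, C3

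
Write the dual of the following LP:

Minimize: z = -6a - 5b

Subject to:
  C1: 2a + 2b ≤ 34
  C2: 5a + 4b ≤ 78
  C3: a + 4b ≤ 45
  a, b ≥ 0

Primal min cᵀx s.t. Ax ≤ b, x ≥ 0  →  Dual max −bᵀy s.t. Aᵀy ≥ −c, y ≥ 0.

Maximize: z = -34y1 - 78y2 - 45y3

Subject to:
  2y1 + 5y2 + y3 ≥ 6
  2y1 + 4y2 + 4y3 ≥ 5
  y1, y2, y3 ≥ 0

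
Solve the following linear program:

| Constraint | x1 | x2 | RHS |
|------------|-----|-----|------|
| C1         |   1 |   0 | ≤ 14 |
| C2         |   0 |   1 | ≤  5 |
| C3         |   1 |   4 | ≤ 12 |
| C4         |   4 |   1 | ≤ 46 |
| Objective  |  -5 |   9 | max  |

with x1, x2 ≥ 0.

Evaluate the objective at each vertex of the feasible region:
  z(0, 0) = 0
  z(11.5, 0) = -57.5
  z(11.47, 0.1333) = -56.13
  z(0, 3) = 27  ←
The maximum is at x1 = 0, x2 = 3.

x1 = 0, x2 = 3, z = 27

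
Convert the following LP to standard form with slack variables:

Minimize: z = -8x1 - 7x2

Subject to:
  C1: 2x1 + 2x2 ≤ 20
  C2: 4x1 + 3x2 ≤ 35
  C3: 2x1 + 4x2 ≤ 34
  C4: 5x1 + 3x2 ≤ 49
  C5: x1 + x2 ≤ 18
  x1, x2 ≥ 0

min z = -8x1 - 7x2

s.t.
  2x1 + 2x2 + s1 = 20
  4x1 + 3x2 + s2 = 35
  2x1 + 4x2 + s3 = 34
  5x1 + 3x2 + s4 = 49
  x1 + x2 + s5 = 18
  x1, x2, s1, s2, s3, s4, s5 ≥ 0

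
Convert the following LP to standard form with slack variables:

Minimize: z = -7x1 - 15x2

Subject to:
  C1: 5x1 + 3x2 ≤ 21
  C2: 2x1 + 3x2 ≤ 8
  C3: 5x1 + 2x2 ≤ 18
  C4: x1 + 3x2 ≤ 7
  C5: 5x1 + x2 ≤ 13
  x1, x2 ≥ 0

min z = -7x1 - 15x2

s.t.
  5x1 + 3x2 + s1 = 21
  2x1 + 3x2 + s2 = 8
  5x1 + 2x2 + s3 = 18
  x1 + 3x2 + s4 = 7
  5x1 + x2 + s5 = 13
  x1, x2, s1, s2, s3, s4, s5 ≥ 0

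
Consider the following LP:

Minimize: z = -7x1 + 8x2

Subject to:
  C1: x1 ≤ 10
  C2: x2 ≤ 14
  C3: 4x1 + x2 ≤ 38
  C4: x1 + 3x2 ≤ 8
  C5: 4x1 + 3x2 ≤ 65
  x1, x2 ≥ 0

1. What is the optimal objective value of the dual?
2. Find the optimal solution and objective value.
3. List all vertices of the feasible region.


1. -56
2. x1 = 8, x2 = 0, z = -56
3. (0, 0), (8, 0), (0, 2.667)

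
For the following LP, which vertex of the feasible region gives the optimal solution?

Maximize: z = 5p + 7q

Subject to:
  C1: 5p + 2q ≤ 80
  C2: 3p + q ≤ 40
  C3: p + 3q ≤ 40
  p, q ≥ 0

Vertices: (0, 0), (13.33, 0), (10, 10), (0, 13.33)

Evaluate the objective at each vertex of the feasible region:
  z(0, 0) = 0
  z(13.33, 0) = 66.67
  z(10, 10) = 120  ←
  z(0, 13.33) = 93.33
The maximum is at p = 10, q = 10.

(10, 10)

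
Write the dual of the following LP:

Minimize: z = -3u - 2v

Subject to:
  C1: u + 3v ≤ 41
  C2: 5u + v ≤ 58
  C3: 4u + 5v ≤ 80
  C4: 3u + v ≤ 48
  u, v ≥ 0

Primal min cᵀx s.t. Ax ≤ b, x ≥ 0  →  Dual max −bᵀy s.t. Aᵀy ≥ −c, y ≥ 0.

Maximize: z = -41y1 - 58y2 - 80y3 - 48y4

Subject to:
  y1 + 5y2 + 4y3 + 3y4 ≥ 3
  3y1 + y2 + 5y3 + y4 ≥ 2
  y1, y2, y3, y4 ≥ 0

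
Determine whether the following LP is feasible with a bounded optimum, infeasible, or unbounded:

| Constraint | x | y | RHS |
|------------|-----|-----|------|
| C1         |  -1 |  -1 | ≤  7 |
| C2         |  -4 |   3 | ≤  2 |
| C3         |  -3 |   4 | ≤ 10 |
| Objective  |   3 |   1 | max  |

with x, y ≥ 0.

Unbounded (objective can increase without bound)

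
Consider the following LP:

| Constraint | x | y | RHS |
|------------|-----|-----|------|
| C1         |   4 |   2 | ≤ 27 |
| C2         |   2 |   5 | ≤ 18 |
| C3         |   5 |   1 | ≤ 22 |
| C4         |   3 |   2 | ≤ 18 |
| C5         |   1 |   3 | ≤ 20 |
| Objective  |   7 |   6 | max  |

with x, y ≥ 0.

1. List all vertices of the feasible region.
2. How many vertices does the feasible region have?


1. (0, 0), (4.4, 0), (4, 2), (0, 3.6)
2. 4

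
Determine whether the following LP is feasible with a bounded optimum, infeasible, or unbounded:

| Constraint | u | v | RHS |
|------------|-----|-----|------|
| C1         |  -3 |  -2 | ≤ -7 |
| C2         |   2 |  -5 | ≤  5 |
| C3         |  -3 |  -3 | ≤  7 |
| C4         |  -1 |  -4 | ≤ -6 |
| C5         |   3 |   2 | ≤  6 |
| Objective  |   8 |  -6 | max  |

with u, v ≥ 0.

Infeasible (no feasible solution exists)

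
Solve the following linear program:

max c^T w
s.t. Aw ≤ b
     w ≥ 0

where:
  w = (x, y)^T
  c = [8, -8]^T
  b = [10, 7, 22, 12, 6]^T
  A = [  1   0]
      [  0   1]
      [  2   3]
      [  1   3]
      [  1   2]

Evaluate the objective at each vertex of the feasible region:
  z(0, 0) = 0
  z(6, 0) = 48  ←
  z(0, 3) = -24
The maximum is at x = 6, y = 0.

x = 6, y = 0, z = 48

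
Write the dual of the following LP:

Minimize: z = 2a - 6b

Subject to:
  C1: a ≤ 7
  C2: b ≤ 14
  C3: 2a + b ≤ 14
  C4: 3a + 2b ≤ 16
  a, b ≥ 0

Primal min cᵀx s.t. Ax ≤ b, x ≥ 0  →  Dual max −bᵀy s.t. Aᵀy ≥ −c, y ≥ 0.

Maximize: z = -7y1 - 14y2 - 14y3 - 16y4

Subject to:
  y1 + 2y3 + 3y4 ≥ -2
  y2 + y3 + 2y4 ≥ 6
  y1, y2, y3, y4 ≥ 0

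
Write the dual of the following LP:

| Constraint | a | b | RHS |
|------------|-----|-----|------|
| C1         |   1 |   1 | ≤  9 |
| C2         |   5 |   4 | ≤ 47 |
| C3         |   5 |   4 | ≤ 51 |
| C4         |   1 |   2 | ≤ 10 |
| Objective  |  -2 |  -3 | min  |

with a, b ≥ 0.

Primal min cᵀx s.t. Ax ≤ b, x ≥ 0  →  Dual max −bᵀy s.t. Aᵀy ≥ −c, y ≥ 0.

Maximize: z = -9y1 - 47y2 - 51y3 - 10y4

Subject to:
  y1 + 5y2 + 5y3 + y4 ≥ 2
  y1 + 4y2 + 4y3 + 2y4 ≥ 3
  y1, y2, y3, y4 ≥ 0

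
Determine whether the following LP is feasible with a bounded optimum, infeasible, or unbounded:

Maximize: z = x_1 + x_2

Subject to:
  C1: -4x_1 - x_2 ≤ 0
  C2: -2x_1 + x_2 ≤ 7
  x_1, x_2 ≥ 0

Unbounded (objective can increase without bound)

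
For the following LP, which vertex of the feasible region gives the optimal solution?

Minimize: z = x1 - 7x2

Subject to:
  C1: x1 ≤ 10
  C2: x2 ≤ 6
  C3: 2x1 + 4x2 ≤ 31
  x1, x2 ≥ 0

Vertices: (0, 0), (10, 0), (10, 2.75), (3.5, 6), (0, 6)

Evaluate the objective at each vertex of the feasible region:
  z(0, 0) = 0
  z(10, 0) = 10
  z(10, 2.75) = -9.25
  z(3.5, 6) = -38.5
  z(0, 6) = -42  ←
The minimum is at x1 = 0, x2 = 6.

(0, 6)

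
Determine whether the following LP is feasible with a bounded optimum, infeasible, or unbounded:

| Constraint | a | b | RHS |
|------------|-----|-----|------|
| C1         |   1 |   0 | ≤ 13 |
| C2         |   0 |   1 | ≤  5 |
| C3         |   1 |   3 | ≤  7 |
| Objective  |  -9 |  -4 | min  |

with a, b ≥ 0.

Feasible with a bounded optimal solution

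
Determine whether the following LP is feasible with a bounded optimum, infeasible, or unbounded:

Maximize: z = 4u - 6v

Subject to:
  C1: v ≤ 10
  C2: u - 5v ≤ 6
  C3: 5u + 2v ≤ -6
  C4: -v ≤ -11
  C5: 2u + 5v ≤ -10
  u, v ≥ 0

Infeasible (no feasible solution exists)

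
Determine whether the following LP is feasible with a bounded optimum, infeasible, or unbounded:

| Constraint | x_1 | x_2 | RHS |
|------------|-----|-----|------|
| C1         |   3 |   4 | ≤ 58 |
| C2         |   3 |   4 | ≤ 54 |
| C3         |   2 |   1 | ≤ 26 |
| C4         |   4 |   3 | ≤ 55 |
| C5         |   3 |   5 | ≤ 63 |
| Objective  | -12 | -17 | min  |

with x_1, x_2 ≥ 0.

Feasible with a bounded optimal solution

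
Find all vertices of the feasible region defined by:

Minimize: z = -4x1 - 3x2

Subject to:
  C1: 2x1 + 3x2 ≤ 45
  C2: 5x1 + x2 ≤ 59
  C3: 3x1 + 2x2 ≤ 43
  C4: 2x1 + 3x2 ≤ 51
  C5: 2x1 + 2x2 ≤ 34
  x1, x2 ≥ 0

(0, 0), (11.8, 0), (10.71, 5.429), (9, 8), (6, 11), (0, 15)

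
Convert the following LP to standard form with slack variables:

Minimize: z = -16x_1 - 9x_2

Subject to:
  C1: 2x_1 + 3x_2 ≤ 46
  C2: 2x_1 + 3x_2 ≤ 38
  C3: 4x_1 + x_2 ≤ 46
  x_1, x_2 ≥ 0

min z = -16x_1 - 9x_2

s.t.
  2x_1 + 3x_2 + s1 = 46
  2x_1 + 3x_2 + s2 = 38
  4x_1 + x_2 + s3 = 46
  x_1, x_2, s1, s2, s3 ≥ 0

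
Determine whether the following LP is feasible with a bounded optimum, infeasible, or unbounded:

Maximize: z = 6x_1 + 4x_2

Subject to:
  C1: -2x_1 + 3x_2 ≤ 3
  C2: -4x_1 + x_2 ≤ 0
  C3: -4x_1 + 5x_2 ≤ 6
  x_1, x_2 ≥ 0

Unbounded (objective can increase without bound)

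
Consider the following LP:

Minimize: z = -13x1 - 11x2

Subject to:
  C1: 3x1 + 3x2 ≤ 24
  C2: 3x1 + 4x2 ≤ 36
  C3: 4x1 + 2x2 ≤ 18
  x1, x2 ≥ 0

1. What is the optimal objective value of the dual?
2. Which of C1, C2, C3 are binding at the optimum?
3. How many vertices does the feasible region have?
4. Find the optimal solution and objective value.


1. -90
2. C1, C3
3. 4
4. x1 = 1, x2 = 7, z = -90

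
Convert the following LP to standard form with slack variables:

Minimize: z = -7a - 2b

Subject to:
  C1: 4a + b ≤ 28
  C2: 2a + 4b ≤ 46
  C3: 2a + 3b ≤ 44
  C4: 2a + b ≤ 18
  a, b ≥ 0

min z = -7a - 2b

s.t.
  4a + b + s1 = 28
  2a + 4b + s2 = 46
  2a + 3b + s3 = 44
  2a + b + s4 = 18
  a, b, s1, s2, s3, s4 ≥ 0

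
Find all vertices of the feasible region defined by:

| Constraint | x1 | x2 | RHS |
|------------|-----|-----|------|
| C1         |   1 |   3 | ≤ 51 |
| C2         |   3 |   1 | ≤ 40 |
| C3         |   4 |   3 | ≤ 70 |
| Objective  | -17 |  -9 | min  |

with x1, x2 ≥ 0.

(0, 0), (13.33, 0), (10, 10), (6.333, 14.89), (0, 17)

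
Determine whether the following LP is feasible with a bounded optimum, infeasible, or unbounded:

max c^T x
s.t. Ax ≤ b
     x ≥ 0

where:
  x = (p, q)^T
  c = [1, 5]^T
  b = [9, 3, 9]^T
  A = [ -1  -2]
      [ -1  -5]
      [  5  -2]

Unbounded (objective can increase without bound)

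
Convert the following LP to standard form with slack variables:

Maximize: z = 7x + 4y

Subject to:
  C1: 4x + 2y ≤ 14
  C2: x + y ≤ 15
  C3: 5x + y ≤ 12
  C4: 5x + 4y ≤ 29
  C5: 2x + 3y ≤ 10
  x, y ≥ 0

max z = 7x + 4y

s.t.
  4x + 2y + s1 = 14
  x + y + s2 = 15
  5x + y + s3 = 12
  5x + 4y + s4 = 29
  2x + 3y + s5 = 10
  x, y, s1, s2, s3, s4, s5 ≥ 0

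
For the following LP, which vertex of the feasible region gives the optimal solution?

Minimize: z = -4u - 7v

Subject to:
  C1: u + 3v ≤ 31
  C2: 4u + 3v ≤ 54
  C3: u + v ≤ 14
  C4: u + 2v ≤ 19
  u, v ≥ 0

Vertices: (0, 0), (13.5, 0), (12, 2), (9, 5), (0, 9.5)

Evaluate the objective at each vertex of the feasible region:
  z(0, 0) = 0
  z(13.5, 0) = -54
  z(12, 2) = -62
  z(9, 5) = -71  ←
  z(0, 9.5) = -66.5
The minimum is at u = 9, v = 5.

(9, 5)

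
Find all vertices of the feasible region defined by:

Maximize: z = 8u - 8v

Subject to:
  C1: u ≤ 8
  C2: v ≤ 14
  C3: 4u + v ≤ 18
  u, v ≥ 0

(0, 0), (4.5, 0), (1, 14), (0, 14)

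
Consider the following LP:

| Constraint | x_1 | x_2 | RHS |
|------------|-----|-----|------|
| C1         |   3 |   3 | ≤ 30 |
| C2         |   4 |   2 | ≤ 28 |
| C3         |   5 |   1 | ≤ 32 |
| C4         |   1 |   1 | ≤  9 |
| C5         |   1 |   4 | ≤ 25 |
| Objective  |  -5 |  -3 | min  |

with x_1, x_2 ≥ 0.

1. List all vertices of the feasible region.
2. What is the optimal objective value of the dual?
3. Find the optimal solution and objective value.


1. (0, 0), (6.4, 0), (6, 2), (5, 4), (3.667, 5.333), (0, 6.25)
2. -37
3. x_1 = 5, x_2 = 4, z = -37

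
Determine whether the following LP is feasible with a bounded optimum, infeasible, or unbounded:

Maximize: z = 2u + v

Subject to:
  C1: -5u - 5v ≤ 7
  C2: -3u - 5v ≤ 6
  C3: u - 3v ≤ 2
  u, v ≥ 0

Unbounded (objective can increase without bound)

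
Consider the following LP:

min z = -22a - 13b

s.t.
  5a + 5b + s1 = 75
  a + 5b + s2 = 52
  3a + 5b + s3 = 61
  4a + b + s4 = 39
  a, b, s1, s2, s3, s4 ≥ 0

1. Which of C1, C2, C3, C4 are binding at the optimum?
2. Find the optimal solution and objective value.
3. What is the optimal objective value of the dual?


1. C1, C4
2. a = 8, b = 7, z = -267
3. -267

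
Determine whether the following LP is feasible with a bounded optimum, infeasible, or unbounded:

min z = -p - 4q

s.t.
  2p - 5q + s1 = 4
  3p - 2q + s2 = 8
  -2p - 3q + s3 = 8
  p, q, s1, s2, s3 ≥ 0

Unbounded (objective can decrease without bound)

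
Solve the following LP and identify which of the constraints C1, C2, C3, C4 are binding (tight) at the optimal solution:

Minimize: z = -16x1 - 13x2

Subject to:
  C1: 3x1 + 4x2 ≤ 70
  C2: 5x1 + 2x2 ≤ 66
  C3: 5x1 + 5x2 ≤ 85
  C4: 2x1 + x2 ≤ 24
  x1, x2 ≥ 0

At x1 = 7, x2 = 10, compute slack b - a·x for each constraint:
  C1: 70 − 61 = 9  (slack)
  C2: 66 − 55 = 11  (slack)
  C3: 85 − 85 = 0  (binding)
  C4: 24 − 24 = 0  (binding)

Optimal: x1 = 7, x2 = 10
Binding: C3, C4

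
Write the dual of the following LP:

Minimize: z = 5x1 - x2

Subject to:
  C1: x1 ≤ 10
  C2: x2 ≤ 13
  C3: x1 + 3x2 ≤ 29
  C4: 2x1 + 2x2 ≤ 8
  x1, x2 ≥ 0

Primal min cᵀx s.t. Ax ≤ b, x ≥ 0  →  Dual max −bᵀy s.t. Aᵀy ≥ −c, y ≥ 0.

Maximize: z = -10y1 - 13y2 - 29y3 - 8y4

Subject to:
  y1 + y3 + 2y4 ≥ -5
  y2 + 3y3 + 2y4 ≥ 1
  y1, y2, y3, y4 ≥ 0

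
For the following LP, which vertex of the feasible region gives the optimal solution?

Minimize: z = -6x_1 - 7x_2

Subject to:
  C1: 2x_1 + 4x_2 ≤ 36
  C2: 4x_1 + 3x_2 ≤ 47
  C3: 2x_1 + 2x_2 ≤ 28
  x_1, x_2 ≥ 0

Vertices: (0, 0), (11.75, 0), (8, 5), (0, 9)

Evaluate the objective at each vertex of the feasible region:
  z(0, 0) = 0
  z(11.75, 0) = -70.5
  z(8, 5) = -83  ←
  z(0, 9) = -63
The minimum is at x_1 = 8, x_2 = 5.

(8, 5)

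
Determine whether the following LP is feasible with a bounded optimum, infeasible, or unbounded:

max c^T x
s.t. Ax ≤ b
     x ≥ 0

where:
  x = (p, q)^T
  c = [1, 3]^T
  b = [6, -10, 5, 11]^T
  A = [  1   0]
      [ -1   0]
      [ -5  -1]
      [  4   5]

Infeasible (no feasible solution exists)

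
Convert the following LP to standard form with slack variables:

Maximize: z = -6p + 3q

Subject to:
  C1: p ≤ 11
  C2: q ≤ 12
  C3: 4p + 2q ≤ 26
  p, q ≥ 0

max z = -6p + 3q

s.t.
  p + s1 = 11
  q + s2 = 12
  4p + 2q + s3 = 26
  p, q, s1, s2, s3 ≥ 0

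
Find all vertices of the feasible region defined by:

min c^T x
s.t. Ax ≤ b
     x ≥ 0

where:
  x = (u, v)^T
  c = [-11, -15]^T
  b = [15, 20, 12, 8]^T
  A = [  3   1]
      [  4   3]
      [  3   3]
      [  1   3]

(0, 0), (4, 0), (2, 2), (0, 2.667)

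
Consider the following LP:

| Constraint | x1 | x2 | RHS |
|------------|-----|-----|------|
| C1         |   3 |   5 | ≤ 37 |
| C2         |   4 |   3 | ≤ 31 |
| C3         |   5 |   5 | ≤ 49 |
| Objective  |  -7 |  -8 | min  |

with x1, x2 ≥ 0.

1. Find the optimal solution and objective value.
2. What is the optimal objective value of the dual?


1. x1 = 4, x2 = 5, z = -68
2. -68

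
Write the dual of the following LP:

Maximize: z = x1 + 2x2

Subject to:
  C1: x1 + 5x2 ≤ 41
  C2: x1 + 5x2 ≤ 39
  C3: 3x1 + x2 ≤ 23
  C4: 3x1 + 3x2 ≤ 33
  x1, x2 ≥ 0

Primal max cᵀx s.t. Ax ≤ b, x ≥ 0  →  Dual min bᵀy s.t. Aᵀy ≥ c, y ≥ 0.

Minimize: z = 41y1 + 39y2 + 23y3 + 33y4

Subject to:
  y1 + y2 + 3y3 + 3y4 ≥ 1
  5y1 + 5y2 + y3 + 3y4 ≥ 2
  y1, y2, y3, y4 ≥ 0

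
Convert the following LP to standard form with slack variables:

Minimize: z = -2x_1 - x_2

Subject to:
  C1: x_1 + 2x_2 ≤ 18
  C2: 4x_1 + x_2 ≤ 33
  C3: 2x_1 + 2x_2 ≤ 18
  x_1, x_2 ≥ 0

min z = -2x_1 - x_2

s.t.
  x_1 + 2x_2 + s1 = 18
  4x_1 + x_2 + s2 = 33
  2x_1 + 2x_2 + s3 = 18
  x_1, x_2, s1, s2, s3 ≥ 0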